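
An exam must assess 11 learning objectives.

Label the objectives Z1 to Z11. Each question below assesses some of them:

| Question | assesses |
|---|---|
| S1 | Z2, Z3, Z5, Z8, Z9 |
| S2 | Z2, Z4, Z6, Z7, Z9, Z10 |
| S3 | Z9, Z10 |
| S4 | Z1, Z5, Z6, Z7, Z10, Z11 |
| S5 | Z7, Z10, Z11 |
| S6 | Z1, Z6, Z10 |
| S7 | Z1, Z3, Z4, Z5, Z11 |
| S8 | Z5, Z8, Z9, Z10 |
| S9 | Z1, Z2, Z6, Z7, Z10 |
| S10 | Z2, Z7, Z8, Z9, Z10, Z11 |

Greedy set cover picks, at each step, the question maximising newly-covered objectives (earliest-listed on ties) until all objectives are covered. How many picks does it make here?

3

Greedy: pick S2 (covers 6 new) → pick S7 (covers 4 new) → pick S1 (covers 1 new). Total picks: 3.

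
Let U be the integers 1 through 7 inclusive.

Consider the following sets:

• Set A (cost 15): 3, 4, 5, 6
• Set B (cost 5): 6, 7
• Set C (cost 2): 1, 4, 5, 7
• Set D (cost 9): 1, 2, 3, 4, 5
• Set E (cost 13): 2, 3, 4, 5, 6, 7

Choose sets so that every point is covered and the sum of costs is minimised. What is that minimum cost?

B, D together cover every point (B ∪ D = {1, 2, 3, 4, 5, 6, 7}); total cost 5 + 9 = 14.
The greedy pick C, E costs 15; no covering selection beats 14.

14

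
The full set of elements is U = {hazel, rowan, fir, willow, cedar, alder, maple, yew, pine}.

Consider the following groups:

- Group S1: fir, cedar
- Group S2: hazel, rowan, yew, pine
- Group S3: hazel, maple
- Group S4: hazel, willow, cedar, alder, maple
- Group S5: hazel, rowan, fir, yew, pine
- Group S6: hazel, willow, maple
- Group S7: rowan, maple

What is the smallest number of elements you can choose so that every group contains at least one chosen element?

3

Take H = {cedar, maple, yew}. Each listed group contains at least one of these, so H is a hitting set of size 3.
No choice of 2 elements meets every group, so 3 is the minimum.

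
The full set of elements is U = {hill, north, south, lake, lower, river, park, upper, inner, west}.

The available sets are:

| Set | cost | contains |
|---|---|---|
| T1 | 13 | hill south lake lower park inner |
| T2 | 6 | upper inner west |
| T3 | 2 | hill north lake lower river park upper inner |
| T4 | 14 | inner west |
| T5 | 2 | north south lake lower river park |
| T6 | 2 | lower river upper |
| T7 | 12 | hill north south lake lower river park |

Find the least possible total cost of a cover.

T2, T3, T5 together cover every element (T2 ∪ T3 ∪ T5 = {hill, north, south, lake, lower, river, park, upper, inner, west}); total cost 6 + 2 + 2 = 10.
No covering selection has total cost below 10.

10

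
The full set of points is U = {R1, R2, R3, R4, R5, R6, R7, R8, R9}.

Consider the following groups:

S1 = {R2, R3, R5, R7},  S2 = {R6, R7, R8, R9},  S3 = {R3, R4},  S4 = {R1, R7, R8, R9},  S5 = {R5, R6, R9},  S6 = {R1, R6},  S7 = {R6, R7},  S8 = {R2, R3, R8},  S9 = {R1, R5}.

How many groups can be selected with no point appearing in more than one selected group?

3

S2, S3, S9 are pairwise disjoint (S2={R6,R7,R8,R9}; S3={R3,R4}; S9={R1,R5}).
Every remaining group overlaps one of these, and no 4 of the listed groups are pairwise disjoint, so 3 is the maximum.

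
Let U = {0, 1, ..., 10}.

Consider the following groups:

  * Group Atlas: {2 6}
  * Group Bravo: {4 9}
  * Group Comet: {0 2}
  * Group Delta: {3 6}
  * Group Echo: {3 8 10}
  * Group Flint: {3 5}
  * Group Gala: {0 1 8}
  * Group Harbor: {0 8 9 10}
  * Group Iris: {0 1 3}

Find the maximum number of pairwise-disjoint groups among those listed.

4

Atlas, Bravo, Flint, Gala are pairwise disjoint (Atlas={2,6}; Bravo={4,9}; Flint={3,5}; Gala={0,1,8}).
Every remaining group overlaps one of these, and no 5 of the listed groups are pairwise disjoint, so 4 is the maximum.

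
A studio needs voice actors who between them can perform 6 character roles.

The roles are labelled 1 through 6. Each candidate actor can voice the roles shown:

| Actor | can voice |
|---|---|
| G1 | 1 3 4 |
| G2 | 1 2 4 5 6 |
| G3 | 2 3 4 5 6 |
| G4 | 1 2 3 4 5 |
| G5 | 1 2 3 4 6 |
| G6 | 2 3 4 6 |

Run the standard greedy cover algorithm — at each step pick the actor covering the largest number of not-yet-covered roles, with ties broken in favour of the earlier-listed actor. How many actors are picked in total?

Greedy: pick G2 (covers 5 new) → pick G1 (covers 1 new). Total picks: 2.

2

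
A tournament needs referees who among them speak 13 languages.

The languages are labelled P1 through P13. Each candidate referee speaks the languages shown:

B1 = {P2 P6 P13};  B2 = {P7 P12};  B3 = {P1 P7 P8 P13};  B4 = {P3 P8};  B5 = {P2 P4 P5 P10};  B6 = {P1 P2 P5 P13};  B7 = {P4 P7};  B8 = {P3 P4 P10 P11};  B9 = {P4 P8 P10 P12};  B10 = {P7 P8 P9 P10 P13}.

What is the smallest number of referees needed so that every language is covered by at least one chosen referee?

Take {B1, B2, B6, B8, B10}. Their union is {P1, P2, P3, P4, P5, P6, P7, P8, P9, P10, P11, P12, P13}, which is all 13 languages.
No 4 of the 10 referees cover everything (all 210 combinations miss at least one language), so 5 is optimal.

5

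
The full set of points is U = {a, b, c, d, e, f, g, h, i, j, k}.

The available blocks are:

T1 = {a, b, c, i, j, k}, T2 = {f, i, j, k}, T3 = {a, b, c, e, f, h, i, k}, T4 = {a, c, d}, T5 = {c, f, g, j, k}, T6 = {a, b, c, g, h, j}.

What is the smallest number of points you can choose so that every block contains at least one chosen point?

T = {c, k} meets every block (each contains at least one member of T), and |T| = 2.
The blocks T2, T4 are pairwise disjoint, so any hitting set needs a separate point for each — at least 2. Hence 2 is optimal.

2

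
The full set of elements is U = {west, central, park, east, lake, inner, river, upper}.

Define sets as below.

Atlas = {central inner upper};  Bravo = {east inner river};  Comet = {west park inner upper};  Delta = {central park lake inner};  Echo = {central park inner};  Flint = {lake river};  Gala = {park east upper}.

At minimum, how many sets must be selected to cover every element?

Take {Bravo, Comet, Delta}. Their union is {west, central, park, east, lake, inner, river, upper}, which is all 8 elements.
Only Comet contains west, so Comet is forced; the remaining 4 elements need at least 2 more sets (each remaining set adds at most 2) — so at least 3 sets are needed, and 3 is optimal.

3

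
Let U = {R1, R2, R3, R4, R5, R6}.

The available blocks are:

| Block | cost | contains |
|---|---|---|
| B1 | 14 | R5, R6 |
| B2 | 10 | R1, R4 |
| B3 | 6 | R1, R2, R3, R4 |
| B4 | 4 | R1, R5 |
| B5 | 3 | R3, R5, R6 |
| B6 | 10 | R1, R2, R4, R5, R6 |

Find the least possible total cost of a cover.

9

B3, B5 together cover every item (B3 ∪ B5 = {R1, R2, R3, R4, R5, R6}); total cost 6 + 3 = 9.
No covering selection has total cost below 9.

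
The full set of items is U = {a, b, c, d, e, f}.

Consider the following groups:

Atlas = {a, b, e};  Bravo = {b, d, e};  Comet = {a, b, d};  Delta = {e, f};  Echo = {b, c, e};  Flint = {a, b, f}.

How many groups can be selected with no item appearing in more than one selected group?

Comet, Delta are pairwise disjoint (Comet={a,b,d}; Delta={e,f}).
Every remaining group overlaps one of these, and no 3 of the listed groups are pairwise disjoint, so 2 is the maximum.

2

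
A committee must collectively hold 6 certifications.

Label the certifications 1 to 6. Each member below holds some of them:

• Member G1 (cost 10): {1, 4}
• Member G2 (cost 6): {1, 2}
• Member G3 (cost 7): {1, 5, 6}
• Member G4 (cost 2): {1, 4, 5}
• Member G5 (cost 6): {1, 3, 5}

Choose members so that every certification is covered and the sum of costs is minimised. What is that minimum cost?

21

G2, G3, G4, G5 together cover every certification (G2 ∪ G3 ∪ G4 ∪ G5 = {1, 2, 3, 4, 5, 6}); total cost 6 + 7 + 2 + 6 = 21.
No covering selection has total cost below 21.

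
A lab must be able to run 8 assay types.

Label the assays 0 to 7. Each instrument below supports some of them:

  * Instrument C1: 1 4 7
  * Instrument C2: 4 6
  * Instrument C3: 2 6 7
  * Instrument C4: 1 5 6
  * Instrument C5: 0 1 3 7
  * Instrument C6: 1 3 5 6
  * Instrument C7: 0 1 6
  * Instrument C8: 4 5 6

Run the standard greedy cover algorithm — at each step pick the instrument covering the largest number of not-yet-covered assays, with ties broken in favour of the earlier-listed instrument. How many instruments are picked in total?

3

Greedy: pick C5 (covers 4 new) → pick C8 (covers 3 new) → pick C3 (covers 1 new). Total picks: 3.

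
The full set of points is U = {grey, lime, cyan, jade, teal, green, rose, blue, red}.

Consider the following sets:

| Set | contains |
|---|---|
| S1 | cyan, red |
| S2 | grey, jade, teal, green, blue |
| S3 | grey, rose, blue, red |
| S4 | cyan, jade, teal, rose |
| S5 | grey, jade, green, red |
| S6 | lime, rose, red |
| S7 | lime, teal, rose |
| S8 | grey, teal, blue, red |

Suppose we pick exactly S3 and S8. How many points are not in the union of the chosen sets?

4

Union of S3, S8 = {grey, teal, rose, blue, red}.
Not covered: lime, cyan, jade, green — 4 points.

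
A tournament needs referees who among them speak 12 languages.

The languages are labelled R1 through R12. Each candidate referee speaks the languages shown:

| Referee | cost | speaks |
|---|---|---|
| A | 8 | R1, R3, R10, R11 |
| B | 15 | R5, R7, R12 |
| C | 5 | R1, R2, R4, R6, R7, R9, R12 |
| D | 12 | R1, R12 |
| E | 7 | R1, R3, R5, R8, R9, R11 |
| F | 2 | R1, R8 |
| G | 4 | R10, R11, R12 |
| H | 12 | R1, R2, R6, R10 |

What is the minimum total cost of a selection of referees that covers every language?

C, E, G together cover every language (C ∪ E ∪ G = {R1, R2, R3, R4, R5, R6, R7, R8, R9, R10, R11, R12}); total cost 5 + 7 + 4 = 16.
No covering selection has total cost below 16.

16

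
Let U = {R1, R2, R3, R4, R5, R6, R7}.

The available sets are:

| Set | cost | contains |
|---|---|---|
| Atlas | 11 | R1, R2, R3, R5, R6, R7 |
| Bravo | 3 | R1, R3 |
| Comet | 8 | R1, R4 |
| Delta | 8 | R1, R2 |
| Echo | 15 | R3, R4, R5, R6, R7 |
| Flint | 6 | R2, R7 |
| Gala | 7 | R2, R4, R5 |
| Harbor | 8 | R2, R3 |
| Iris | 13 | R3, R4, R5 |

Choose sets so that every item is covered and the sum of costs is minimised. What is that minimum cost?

Atlas, Gala together cover every item (Atlas ∪ Gala = {R1, R2, R3, R4, R5, R6, R7}); total cost 11 + 7 = 18.
The greedy pick Bravo, Gala, Atlas costs 21; no covering selection beats 18.

18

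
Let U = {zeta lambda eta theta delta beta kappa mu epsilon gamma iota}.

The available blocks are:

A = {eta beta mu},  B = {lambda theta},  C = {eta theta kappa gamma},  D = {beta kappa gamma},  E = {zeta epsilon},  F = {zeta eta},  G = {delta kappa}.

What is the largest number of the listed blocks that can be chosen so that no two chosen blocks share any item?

A, B, E, G are pairwise disjoint (A={eta,beta,mu}; B={lambda,theta}; E={zeta,epsilon}; G={delta,kappa}).
Every remaining block overlaps one of these, and no 5 of the listed blocks are pairwise disjoint, so 4 is the maximum.

4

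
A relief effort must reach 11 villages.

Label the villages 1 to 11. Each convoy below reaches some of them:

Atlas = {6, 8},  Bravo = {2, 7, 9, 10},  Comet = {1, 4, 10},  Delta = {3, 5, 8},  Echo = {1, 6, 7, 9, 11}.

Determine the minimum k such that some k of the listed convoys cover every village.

Bravo and Comet and Delta and Echo together: Bravo ∪ Comet ∪ Delta ∪ Echo = {1, 2, 3, 4, 5, 6, 7, 8, 9, 10, 11} — every village is covered.
Only Bravo contains 2, so Bravo is forced; the remaining 7 villages need at least 3 more convoys (each remaining convoy adds at most 3) — so at least 4 convoys are needed, and 4 is optimal.

4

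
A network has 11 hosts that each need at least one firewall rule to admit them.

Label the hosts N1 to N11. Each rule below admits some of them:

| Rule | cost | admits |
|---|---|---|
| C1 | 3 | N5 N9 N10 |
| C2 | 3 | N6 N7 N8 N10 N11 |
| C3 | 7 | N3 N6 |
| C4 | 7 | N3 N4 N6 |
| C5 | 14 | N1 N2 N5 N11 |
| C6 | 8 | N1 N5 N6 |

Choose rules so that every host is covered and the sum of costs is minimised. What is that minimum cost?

C1, C2, C4, C5 together cover every host (C1 ∪ C2 ∪ C4 ∪ C5 = {N1, N2, N3, N4, N5, N6, N7, N8, N9, N10, N11}); total cost 3 + 3 + 7 + 14 = 27.
No covering selection has total cost below 27.

27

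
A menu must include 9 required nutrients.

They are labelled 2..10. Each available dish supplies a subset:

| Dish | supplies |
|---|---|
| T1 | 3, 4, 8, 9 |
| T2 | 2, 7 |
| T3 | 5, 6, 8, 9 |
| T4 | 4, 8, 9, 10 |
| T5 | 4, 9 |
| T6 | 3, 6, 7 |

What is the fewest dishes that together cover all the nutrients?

4

T2 and T3 and T4 and T6 together: T2 ∪ T3 ∪ T4 ∪ T6 = {2, 3, 4, 5, 6, 7, 8, 9, 10} — every nutrient is covered.
Only T3 contains 5, so T3 is forced; the remaining 5 nutrients need at least 3 more dishes (each remaining dish adds at most 2) — so at least 4 dishes are needed, and 4 is optimal.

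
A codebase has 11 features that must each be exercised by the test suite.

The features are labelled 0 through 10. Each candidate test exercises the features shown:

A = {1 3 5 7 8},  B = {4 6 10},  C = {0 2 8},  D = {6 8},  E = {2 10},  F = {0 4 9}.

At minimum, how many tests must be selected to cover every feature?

Take {A, B, C, F}. Their union is {0, 1, 2, 3, 4, 5, 6, 7, 8, 9, 10}, which is all 11 features.
No 3 of the 6 tests cover everything (all 20 combinations miss at least one feature), so 4 is optimal.

4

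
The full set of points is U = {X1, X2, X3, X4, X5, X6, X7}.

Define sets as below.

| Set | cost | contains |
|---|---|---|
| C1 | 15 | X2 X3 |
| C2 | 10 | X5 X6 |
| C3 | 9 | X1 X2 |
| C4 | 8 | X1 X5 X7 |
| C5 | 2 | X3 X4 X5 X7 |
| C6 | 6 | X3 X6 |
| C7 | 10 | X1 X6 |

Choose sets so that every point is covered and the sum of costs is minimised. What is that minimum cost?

C3, C5, C6 together cover every point (C3 ∪ C5 ∪ C6 = {X1, X2, X3, X4, X5, X6, X7}); total cost 9 + 2 + 6 = 17.
No covering selection has total cost below 17.

17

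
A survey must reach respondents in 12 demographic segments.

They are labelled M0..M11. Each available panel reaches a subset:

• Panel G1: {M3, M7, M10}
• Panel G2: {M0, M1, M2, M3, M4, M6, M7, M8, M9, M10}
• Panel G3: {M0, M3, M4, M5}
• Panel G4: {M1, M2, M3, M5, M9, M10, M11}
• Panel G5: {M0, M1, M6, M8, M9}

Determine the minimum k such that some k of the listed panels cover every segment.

2

G2 and G4 together: G2 ∪ G4 = {M0, M1, M2, M3, M4, M5, M6, M7, M8, M9, M10, M11} — every segment is covered.
No single panel has all 12 segments (the largest, G2, has 10), so 2 is optimal.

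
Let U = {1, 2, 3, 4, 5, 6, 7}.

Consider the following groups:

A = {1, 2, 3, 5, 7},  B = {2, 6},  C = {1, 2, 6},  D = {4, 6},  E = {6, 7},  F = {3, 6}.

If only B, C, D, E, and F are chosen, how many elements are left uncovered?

1

Union of B, C, D, E, F = {1, 2, 3, 4, 6, 7}.
Not covered: 5 — 1 element.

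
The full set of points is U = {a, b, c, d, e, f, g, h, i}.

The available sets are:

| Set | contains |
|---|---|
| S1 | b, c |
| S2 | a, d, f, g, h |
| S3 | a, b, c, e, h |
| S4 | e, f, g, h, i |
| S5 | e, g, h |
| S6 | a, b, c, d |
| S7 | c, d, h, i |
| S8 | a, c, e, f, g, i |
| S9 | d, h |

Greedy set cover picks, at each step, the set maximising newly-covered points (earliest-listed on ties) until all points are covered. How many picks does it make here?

3

Greedy: pick S8 (covers 6 new) → pick S2 (covers 2 new) → pick S1 (covers 1 new). Total picks: 3.
(The true minimum cover uses only 2 sets, so greedy is not optimal here.)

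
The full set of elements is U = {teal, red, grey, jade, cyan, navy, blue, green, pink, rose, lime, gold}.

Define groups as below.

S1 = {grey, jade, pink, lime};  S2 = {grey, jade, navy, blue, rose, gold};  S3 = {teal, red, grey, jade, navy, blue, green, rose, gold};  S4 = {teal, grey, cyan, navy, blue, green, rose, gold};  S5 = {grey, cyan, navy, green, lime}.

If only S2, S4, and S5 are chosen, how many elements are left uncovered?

Union of S2, S4, S5 = {teal, grey, jade, cyan, navy, blue, green, rose, lime, gold}.
Not covered: red, pink — 2 elements.

2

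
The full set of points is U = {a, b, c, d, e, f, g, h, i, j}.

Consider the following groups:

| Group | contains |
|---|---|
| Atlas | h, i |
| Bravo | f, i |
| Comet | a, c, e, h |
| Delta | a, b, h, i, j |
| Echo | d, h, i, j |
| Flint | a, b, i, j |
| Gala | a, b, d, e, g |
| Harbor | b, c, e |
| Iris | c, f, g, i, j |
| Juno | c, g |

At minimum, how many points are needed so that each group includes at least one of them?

The 3 points {c, e, i} hit every group.
No choice of 2 points meets every group, so 3 is the minimum.

3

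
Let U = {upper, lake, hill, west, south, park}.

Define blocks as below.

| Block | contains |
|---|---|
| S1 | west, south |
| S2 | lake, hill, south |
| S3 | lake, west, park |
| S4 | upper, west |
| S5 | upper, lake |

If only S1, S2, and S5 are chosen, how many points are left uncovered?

Union of S1, S2, S5 = {upper, lake, hill, west, south}.
Not covered: park — 1 point.

1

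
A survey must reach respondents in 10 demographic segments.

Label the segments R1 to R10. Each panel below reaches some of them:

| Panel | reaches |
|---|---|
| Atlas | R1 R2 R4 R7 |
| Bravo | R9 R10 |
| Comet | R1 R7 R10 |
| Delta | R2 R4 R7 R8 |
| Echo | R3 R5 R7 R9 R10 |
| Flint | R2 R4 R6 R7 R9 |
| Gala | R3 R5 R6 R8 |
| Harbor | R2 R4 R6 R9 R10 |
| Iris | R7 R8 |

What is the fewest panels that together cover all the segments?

Atlas and Gala and Harbor together: Atlas ∪ Gala ∪ Harbor = {R1, R2, R3, R4, R5, R6, R7, R8, R9, R10} — every segment is covered.
No 2 of the 9 panels cover everything (all 36 combinations miss at least one segment), so 3 is optimal.

3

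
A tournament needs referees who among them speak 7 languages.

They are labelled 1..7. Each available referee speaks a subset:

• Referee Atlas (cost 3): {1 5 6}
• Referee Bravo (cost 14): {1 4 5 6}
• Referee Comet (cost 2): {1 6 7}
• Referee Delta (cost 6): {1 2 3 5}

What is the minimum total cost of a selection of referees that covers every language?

22

Bravo, Comet, Delta together cover every language (Bravo ∪ Comet ∪ Delta = {1, 2, 3, 4, 5, 6, 7}); total cost 14 + 2 + 6 = 22.
No covering selection has total cost below 22.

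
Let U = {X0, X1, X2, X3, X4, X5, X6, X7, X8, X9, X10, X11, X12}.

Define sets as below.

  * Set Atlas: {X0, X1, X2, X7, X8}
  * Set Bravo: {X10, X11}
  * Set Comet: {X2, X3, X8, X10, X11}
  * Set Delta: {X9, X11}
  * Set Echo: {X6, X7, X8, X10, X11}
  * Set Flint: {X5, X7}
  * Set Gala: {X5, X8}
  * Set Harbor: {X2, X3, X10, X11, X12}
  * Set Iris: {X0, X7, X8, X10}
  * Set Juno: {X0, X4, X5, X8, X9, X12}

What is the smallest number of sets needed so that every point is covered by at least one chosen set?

Take {Atlas, Comet, Echo, Juno}. Their union is {X0, X1, X2, X3, X4, X5, X6, X7, X8, X9, X10, X11, X12}, which is all 13 points.
No 3 of the 10 sets cover everything (all 120 combinations miss at least one point), so 4 is optimal.

4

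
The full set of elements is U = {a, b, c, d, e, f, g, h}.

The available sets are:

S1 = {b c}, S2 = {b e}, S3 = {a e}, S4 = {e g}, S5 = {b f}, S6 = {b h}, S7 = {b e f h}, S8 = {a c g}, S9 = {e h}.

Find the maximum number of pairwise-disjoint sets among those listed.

3

S5, S8, S9 are pairwise disjoint (S5={b,f}; S8={a,c,g}; S9={e,h}).
Every remaining set overlaps one of these, and no 4 of the listed sets are pairwise disjoint, so 3 is the maximum.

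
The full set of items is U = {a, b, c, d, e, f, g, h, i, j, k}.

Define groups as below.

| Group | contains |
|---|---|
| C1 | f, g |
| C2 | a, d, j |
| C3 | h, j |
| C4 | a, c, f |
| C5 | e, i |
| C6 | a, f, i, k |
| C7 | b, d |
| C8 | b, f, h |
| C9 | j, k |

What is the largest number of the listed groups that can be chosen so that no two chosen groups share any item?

C1, C3, C5, C7 are pairwise disjoint (C1={f,g}; C3={h,j}; C5={e,i}; C7={b,d}).
Every remaining group overlaps one of these, and no 5 of the listed groups are pairwise disjoint, so 4 is the maximum.

4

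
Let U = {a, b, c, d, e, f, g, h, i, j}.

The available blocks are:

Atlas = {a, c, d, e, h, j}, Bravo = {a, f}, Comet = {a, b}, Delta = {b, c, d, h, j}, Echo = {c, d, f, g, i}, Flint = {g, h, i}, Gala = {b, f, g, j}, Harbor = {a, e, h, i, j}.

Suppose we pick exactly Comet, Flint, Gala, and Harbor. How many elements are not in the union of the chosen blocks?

Union of Comet, Flint, Gala, Harbor = {a, b, e, f, g, h, i, j}.
Not covered: c, d — 2 elements.

2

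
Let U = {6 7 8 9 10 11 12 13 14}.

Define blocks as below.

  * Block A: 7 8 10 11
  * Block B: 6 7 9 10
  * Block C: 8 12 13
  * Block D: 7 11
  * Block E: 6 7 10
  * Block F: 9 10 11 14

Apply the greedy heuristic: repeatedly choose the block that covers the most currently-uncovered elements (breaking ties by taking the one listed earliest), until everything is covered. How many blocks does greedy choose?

Greedy: pick A (covers 4 new) → pick B (covers 2 new) → pick C (covers 2 new) → pick F (covers 1 new). Total picks: 4.
(The true minimum cover uses only 3 blocks, so greedy is not optimal here.)

4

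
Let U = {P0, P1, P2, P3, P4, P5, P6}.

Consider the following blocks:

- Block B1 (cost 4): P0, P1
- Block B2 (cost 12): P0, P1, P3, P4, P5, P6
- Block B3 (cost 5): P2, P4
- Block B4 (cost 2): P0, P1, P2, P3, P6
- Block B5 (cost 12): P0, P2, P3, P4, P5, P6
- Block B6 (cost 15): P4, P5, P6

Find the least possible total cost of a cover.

14

B4, B5 together cover every point (B4 ∪ B5 = {P0, P1, P2, P3, P4, P5, P6}); total cost 2 + 12 = 14.
The greedy pick B4, B3, B2 costs 19; no covering selection beats 14.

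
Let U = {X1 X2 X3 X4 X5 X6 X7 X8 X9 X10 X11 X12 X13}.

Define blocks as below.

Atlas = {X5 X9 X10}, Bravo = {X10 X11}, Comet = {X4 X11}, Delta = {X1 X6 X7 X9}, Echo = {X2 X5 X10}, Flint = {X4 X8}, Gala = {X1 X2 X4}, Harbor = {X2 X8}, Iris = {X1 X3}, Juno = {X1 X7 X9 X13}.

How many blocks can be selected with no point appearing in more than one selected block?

4

Atlas, Comet, Harbor, Iris are pairwise disjoint (Atlas={X5,X9,X10}; Comet={X4,X11}; Harbor={X2,X8}; Iris={X1,X3}).
Every remaining block overlaps one of these, and no 5 of the listed blocks are pairwise disjoint, so 4 is the maximum.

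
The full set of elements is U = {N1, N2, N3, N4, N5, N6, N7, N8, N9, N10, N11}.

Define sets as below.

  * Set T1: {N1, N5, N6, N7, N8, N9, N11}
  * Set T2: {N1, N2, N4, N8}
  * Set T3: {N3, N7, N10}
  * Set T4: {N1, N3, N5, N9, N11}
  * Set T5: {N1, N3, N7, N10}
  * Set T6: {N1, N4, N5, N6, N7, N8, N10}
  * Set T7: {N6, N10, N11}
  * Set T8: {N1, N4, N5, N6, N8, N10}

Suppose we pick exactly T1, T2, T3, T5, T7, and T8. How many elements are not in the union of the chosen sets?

Union of T1, T2, T3, T5, T7, T8 = {N1, N2, N3, N4, N5, N6, N7, N8, N9, N10, N11} — that's every element, so 0 are uncovered.

0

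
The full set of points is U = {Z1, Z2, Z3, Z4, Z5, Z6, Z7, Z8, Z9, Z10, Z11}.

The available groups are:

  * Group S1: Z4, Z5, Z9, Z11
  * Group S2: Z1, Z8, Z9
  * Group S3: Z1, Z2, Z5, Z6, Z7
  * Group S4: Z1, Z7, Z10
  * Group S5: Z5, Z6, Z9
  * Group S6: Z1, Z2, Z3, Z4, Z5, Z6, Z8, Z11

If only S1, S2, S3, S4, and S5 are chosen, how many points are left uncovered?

Union of S1, S2, S3, S4, S5 = {Z1, Z2, Z4, Z5, Z6, Z7, Z8, Z9, Z10, Z11}.
Not covered: Z3 — 1 point.

1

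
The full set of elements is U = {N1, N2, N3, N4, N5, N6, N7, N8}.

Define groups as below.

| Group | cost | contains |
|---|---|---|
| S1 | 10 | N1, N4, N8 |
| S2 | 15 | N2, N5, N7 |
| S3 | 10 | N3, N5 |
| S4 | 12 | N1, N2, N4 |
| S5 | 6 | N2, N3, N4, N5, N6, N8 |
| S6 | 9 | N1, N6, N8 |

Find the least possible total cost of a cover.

30

S2, S5, S6 together cover every element (S2 ∪ S5 ∪ S6 = {N1, N2, N3, N4, N5, N6, N7, N8}); total cost 15 + 6 + 9 = 30.
No covering selection has total cost below 30.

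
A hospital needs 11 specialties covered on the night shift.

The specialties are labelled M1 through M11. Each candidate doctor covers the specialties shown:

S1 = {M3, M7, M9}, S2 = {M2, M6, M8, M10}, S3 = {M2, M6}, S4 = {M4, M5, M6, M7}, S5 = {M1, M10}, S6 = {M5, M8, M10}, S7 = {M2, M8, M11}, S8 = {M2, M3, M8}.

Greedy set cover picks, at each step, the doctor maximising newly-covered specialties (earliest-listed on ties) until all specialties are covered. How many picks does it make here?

5

Greedy: pick S2 (covers 4 new) → pick S1 (covers 3 new) → pick S4 (covers 2 new) → pick S5 (covers 1 new) → pick S7 (covers 1 new). Total picks: 5.
(The true minimum cover uses only 4 doctors, so greedy is not optimal here.)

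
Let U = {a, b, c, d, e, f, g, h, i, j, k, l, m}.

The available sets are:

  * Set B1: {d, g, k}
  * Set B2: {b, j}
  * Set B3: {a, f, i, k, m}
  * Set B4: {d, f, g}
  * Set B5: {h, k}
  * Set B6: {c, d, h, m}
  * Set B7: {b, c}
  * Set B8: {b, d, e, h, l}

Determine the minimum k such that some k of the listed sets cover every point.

Take {B1, B2, B3, B7, B8}. Their union is {a, b, c, d, e, f, g, h, i, j, k, l, m}, which is all 13 points.
No 4 of the 8 sets cover everything (all 70 combinations miss at least one point), so 5 is optimal.

5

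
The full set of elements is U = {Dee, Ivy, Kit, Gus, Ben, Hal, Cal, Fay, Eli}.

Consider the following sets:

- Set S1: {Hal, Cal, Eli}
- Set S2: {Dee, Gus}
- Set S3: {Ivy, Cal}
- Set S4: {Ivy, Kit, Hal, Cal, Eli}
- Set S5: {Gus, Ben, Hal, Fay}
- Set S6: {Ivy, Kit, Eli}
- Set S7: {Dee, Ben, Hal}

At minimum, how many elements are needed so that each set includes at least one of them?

3

Take H = {Dee, Ivy, Hal}. Each listed set contains at least one of these, so H is a hitting set of size 3.
No choice of 2 elements meets every set, so 3 is the minimum.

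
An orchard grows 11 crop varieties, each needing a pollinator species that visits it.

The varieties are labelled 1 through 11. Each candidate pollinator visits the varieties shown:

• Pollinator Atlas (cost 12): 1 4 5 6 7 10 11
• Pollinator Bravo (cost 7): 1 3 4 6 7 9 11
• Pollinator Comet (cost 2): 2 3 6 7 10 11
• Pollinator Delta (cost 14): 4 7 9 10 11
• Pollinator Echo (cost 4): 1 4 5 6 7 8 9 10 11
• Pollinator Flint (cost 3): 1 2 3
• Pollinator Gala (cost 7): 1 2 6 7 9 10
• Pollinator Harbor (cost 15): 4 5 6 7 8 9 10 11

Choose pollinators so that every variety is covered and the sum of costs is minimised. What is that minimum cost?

Comet, Echo together cover every variety (Comet ∪ Echo = {1, 2, 3, 4, 5, 6, 7, 8, 9, 10, 11}); total cost 2 + 4 = 6.
No covering selection has total cost below 6.

6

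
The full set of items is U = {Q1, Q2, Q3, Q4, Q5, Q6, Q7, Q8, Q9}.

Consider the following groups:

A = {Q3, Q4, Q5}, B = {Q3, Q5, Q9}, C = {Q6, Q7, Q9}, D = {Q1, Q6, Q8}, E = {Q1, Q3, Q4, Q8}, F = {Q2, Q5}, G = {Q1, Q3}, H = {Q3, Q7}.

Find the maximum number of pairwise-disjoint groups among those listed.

3

C, F, G are pairwise disjoint (C={Q6,Q7,Q9}; F={Q2,Q5}; G={Q1,Q3}).
Every remaining group overlaps one of these, and no 4 of the listed groups are pairwise disjoint, so 3 is the maximum.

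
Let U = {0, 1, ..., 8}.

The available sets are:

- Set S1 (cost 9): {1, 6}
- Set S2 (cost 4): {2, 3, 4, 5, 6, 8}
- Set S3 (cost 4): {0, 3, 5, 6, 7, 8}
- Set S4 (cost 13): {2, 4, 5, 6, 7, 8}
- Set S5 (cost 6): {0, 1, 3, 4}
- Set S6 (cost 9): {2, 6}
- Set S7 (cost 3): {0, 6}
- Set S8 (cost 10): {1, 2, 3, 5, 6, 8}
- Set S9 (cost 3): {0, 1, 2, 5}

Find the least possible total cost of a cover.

S2, S3, S9 together cover every point (S2 ∪ S3 ∪ S9 = {0, 1, 2, 3, 4, 5, 6, 7, 8}); total cost 4 + 4 + 3 = 11.
No covering selection has total cost below 11.

11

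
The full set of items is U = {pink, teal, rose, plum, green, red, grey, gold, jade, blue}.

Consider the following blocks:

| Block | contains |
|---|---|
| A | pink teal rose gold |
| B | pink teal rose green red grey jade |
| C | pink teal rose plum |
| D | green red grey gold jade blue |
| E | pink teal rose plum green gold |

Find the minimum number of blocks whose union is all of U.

2

Take {C, D}. Their union is {pink, teal, rose, plum, green, red, grey, gold, jade, blue}, which is all 10 items.
No single block has all 10 items (the largest, B, has 7), so 2 is optimal.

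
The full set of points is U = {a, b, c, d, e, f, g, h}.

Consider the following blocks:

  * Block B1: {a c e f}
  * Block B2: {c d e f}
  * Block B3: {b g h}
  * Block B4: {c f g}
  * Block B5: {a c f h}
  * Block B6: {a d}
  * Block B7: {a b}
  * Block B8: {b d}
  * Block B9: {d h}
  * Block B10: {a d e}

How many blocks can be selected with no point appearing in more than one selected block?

B4, B7, B9 are pairwise disjoint (B4={c,f,g}; B7={a,b}; B9={d,h}).
Every remaining block overlaps one of these, and no 4 of the listed blocks are pairwise disjoint, so 3 is the maximum.

3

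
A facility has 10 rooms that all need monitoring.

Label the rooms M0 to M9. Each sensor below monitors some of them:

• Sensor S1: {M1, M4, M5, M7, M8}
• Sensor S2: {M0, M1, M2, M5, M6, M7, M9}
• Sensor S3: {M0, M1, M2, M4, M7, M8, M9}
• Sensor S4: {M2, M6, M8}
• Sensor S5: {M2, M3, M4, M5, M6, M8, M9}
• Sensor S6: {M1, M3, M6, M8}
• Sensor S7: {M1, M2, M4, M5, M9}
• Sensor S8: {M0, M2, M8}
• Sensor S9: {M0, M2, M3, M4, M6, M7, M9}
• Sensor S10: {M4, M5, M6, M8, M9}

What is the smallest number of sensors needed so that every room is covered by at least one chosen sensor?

S2 and S5 together: S2 ∪ S5 = {M0, M1, M2, M3, M4, M5, M6, M7, M8, M9} — every room is covered.
No single sensor has all 10 rooms (the largest, S2, has 7), so 2 is optimal.

2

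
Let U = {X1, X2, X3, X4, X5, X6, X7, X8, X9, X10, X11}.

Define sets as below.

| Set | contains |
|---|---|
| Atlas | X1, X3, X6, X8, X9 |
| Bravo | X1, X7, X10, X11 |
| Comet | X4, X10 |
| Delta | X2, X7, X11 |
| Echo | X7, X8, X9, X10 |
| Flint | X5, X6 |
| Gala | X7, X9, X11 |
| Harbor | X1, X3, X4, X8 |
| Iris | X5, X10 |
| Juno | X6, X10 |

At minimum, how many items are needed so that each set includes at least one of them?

4

H = {X3, X5, X10, X11} meets every set (each contains at least one member of H), and |H| = 4.
No choice of 3 items meets every set, so 4 is the minimum.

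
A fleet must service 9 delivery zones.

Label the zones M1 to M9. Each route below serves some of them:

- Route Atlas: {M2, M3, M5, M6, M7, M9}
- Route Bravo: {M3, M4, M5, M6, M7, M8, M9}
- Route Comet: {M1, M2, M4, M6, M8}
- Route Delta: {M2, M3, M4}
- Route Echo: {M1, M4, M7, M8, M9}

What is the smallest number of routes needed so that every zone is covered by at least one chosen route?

Take {Atlas, Comet}. Their union is {M1, M2, M3, M4, M5, M6, M7, M8, M9}, which is all 9 zones.
No single route has all 9 zones (the largest, Bravo, has 7), so 2 is optimal.

2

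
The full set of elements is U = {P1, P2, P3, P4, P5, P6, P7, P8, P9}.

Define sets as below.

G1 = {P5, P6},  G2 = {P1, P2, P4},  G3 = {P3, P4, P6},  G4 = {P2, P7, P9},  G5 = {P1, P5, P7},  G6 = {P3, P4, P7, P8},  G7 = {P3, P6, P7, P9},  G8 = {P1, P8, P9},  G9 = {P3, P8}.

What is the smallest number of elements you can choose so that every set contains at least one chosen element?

4

H = {P3, P4, P5, P9} meets every set (each contains at least one member of H), and |H| = 4.
No choice of 3 elements meets every set, so 4 is the minimum.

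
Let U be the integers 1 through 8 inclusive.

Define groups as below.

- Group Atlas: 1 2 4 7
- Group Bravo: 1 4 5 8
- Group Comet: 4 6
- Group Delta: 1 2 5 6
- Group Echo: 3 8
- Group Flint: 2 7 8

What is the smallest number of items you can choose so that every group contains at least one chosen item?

Take H = {1, 4, 8}. Each listed group contains at least one of these, so H is a hitting set of size 3.
No choice of 2 items meets every group, so 3 is the minimum.

3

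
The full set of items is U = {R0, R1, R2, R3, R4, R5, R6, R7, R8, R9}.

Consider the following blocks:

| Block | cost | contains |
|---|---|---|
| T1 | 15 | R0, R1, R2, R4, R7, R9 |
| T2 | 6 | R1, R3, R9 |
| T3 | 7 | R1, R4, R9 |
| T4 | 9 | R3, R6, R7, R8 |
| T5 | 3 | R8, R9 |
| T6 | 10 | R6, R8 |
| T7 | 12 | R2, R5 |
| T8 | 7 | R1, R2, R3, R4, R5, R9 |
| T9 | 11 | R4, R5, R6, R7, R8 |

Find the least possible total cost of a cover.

31

T1, T4, T8 together cover every item (T1 ∪ T4 ∪ T8 = {R0, R1, R2, R3, R4, R5, R6, R7, R8, R9}); total cost 15 + 9 + 7 = 31.
No covering selection has total cost below 31.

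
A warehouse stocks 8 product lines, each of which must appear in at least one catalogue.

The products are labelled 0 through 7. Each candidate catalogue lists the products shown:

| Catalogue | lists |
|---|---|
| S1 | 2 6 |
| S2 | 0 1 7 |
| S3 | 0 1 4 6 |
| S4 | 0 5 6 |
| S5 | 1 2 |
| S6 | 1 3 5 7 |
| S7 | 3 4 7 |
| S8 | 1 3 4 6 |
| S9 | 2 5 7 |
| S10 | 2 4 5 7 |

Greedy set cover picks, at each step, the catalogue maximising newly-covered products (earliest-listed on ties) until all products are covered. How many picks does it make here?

3

Greedy: pick S3 (covers 4 new) → pick S6 (covers 3 new) → pick S1 (covers 1 new). Total picks: 3.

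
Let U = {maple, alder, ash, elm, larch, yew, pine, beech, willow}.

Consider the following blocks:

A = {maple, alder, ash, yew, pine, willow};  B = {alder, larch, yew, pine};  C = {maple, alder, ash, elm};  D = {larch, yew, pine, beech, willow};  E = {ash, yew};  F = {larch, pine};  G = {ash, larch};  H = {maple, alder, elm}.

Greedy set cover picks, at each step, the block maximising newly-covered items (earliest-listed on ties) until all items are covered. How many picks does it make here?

Greedy: pick A (covers 6 new) → pick D (covers 2 new) → pick C (covers 1 new). Total picks: 3.
(The true minimum cover uses only 2 blocks, so greedy is not optimal here.)

3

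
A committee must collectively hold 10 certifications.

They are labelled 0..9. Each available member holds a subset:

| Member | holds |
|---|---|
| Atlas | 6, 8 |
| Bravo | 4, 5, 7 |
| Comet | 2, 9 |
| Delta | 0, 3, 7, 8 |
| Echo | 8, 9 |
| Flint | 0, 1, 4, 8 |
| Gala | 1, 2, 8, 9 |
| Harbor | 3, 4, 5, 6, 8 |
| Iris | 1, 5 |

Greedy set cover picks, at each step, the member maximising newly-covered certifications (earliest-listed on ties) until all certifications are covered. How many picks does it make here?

3

Greedy: pick Harbor (covers 5 new) → pick Gala (covers 3 new) → pick Delta (covers 2 new). Total picks: 3.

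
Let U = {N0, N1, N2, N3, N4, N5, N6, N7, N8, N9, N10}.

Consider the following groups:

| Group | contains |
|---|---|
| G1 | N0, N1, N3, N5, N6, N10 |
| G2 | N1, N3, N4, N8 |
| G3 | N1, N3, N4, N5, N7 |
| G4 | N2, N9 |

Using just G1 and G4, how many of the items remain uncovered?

Union of G1, G4 = {N0, N1, N2, N3, N5, N6, N9, N10}.
Not covered: N4, N7, N8 — 3 items.

3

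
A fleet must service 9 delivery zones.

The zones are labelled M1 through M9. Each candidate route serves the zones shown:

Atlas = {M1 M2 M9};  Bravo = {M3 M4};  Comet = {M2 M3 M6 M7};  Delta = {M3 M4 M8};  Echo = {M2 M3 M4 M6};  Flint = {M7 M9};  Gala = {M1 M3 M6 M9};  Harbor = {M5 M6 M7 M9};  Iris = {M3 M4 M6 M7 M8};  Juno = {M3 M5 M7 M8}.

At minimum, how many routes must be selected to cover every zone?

3

Take {Atlas, Echo, Juno}. Their union is {M1, M2, M3, M4, M5, M6, M7, M8, M9}, which is all 9 zones.
No 2 of the 10 routes cover everything (all 45 combinations miss at least one zone), so 3 is optimal.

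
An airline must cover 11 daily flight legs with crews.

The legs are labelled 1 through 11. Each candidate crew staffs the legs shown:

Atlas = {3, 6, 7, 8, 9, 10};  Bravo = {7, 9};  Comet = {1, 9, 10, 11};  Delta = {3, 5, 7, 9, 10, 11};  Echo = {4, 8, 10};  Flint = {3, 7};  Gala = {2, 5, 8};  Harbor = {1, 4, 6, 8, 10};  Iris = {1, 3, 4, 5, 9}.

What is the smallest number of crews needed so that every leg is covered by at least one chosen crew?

Delta and Gala and Harbor together: Delta ∪ Gala ∪ Harbor = {1, 2, 3, 4, 5, 6, 7, 8, 9, 10, 11} — every leg is covered.
Only Gala contains 2, so Gala is forced; the remaining 8 legs need at least 2 more crews (each remaining crew adds at most 5) — so at least 3 crews are needed, and 3 is optimal.

3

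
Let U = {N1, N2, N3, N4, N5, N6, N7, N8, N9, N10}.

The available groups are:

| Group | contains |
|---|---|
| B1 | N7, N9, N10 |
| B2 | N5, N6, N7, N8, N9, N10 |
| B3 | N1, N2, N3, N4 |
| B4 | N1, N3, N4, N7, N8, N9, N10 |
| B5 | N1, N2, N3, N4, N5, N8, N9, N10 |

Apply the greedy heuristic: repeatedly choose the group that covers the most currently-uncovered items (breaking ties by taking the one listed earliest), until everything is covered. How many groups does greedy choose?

2

Greedy: pick B5 (covers 8 new) → pick B2 (covers 2 new). Total picks: 2.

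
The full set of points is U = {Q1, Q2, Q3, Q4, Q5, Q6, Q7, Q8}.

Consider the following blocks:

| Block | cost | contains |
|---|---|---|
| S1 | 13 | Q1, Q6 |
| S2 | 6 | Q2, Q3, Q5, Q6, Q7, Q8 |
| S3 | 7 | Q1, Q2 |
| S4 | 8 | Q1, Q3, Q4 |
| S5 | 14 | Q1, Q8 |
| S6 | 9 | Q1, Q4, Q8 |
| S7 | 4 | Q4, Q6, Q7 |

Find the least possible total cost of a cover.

14

S2, S4 together cover every point (S2 ∪ S4 = {Q1, Q2, Q3, Q4, Q5, Q6, Q7, Q8}); total cost 6 + 8 = 14.
No covering selection has total cost below 14.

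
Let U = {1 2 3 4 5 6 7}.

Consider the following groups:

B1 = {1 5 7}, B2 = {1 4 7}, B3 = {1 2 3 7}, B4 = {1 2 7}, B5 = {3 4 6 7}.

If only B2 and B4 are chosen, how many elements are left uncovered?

3

Union of B2, B4 = {1, 2, 4, 7}.
Not covered: 3, 5, 6 — 3 elements.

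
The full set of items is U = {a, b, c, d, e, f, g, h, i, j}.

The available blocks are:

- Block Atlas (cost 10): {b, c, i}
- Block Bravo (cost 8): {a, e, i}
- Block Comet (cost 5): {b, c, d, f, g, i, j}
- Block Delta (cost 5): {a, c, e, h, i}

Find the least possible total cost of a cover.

10

Comet, Delta together cover every item (Comet ∪ Delta = {a, b, c, d, e, f, g, h, i, j}); total cost 5 + 5 = 10.
No covering selection has total cost below 10.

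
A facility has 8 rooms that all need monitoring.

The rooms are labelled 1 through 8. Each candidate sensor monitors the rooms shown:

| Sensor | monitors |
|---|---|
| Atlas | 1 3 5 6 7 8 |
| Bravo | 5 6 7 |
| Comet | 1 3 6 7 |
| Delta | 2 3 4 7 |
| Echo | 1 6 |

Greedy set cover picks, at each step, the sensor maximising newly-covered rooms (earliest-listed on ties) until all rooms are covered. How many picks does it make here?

Greedy: pick Atlas (covers 6 new) → pick Delta (covers 2 new). Total picks: 2.

2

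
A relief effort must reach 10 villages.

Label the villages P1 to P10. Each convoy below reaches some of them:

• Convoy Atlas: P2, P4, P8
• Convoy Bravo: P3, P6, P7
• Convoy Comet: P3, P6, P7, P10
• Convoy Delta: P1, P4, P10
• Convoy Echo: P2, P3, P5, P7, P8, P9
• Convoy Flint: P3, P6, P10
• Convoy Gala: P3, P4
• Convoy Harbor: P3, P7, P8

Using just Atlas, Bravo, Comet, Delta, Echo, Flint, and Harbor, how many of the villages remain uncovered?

0

Union of Atlas, Bravo, Comet, Delta, Echo, Flint, Harbor = {P1, P2, P3, P4, P5, P6, P7, P8, P9, P10} — that's every village, so 0 are uncovered.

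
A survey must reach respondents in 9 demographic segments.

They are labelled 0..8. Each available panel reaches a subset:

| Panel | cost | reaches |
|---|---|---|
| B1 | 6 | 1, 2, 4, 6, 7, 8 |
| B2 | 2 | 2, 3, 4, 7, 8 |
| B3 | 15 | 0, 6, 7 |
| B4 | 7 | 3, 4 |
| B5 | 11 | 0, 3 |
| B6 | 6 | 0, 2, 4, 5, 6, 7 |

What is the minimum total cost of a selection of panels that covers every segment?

B1, B2, B6 together cover every segment (B1 ∪ B2 ∪ B6 = {0, 1, 2, 3, 4, 5, 6, 7, 8}); total cost 6 + 2 + 6 = 14.
No covering selection has total cost below 14.

14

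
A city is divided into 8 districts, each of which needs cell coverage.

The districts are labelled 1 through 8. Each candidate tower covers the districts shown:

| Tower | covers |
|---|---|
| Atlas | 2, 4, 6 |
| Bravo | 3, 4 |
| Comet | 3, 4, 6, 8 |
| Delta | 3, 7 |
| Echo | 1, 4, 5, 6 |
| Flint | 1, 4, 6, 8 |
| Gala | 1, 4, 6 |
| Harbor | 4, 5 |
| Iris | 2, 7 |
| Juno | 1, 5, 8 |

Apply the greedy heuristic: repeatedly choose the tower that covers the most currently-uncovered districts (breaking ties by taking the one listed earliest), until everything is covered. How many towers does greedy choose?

Greedy: pick Comet (covers 4 new) → pick Echo (covers 2 new) → pick Iris (covers 2 new). Total picks: 3.

3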